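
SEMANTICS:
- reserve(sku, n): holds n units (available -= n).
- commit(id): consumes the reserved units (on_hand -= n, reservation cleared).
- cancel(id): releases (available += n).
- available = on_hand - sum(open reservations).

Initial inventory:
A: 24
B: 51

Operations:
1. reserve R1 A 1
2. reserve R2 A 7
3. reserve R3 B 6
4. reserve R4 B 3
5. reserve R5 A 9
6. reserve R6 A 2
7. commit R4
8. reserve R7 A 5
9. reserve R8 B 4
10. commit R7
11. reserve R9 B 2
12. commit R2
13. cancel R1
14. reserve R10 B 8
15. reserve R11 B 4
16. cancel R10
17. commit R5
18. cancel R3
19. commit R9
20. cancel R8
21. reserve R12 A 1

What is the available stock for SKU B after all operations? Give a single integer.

Answer: 42

Derivation:
Step 1: reserve R1 A 1 -> on_hand[A=24 B=51] avail[A=23 B=51] open={R1}
Step 2: reserve R2 A 7 -> on_hand[A=24 B=51] avail[A=16 B=51] open={R1,R2}
Step 3: reserve R3 B 6 -> on_hand[A=24 B=51] avail[A=16 B=45] open={R1,R2,R3}
Step 4: reserve R4 B 3 -> on_hand[A=24 B=51] avail[A=16 B=42] open={R1,R2,R3,R4}
Step 5: reserve R5 A 9 -> on_hand[A=24 B=51] avail[A=7 B=42] open={R1,R2,R3,R4,R5}
Step 6: reserve R6 A 2 -> on_hand[A=24 B=51] avail[A=5 B=42] open={R1,R2,R3,R4,R5,R6}
Step 7: commit R4 -> on_hand[A=24 B=48] avail[A=5 B=42] open={R1,R2,R3,R5,R6}
Step 8: reserve R7 A 5 -> on_hand[A=24 B=48] avail[A=0 B=42] open={R1,R2,R3,R5,R6,R7}
Step 9: reserve R8 B 4 -> on_hand[A=24 B=48] avail[A=0 B=38] open={R1,R2,R3,R5,R6,R7,R8}
Step 10: commit R7 -> on_hand[A=19 B=48] avail[A=0 B=38] open={R1,R2,R3,R5,R6,R8}
Step 11: reserve R9 B 2 -> on_hand[A=19 B=48] avail[A=0 B=36] open={R1,R2,R3,R5,R6,R8,R9}
Step 12: commit R2 -> on_hand[A=12 B=48] avail[A=0 B=36] open={R1,R3,R5,R6,R8,R9}
Step 13: cancel R1 -> on_hand[A=12 B=48] avail[A=1 B=36] open={R3,R5,R6,R8,R9}
Step 14: reserve R10 B 8 -> on_hand[A=12 B=48] avail[A=1 B=28] open={R10,R3,R5,R6,R8,R9}
Step 15: reserve R11 B 4 -> on_hand[A=12 B=48] avail[A=1 B=24] open={R10,R11,R3,R5,R6,R8,R9}
Step 16: cancel R10 -> on_hand[A=12 B=48] avail[A=1 B=32] open={R11,R3,R5,R6,R8,R9}
Step 17: commit R5 -> on_hand[A=3 B=48] avail[A=1 B=32] open={R11,R3,R6,R8,R9}
Step 18: cancel R3 -> on_hand[A=3 B=48] avail[A=1 B=38] open={R11,R6,R8,R9}
Step 19: commit R9 -> on_hand[A=3 B=46] avail[A=1 B=38] open={R11,R6,R8}
Step 20: cancel R8 -> on_hand[A=3 B=46] avail[A=1 B=42] open={R11,R6}
Step 21: reserve R12 A 1 -> on_hand[A=3 B=46] avail[A=0 B=42] open={R11,R12,R6}
Final available[B] = 42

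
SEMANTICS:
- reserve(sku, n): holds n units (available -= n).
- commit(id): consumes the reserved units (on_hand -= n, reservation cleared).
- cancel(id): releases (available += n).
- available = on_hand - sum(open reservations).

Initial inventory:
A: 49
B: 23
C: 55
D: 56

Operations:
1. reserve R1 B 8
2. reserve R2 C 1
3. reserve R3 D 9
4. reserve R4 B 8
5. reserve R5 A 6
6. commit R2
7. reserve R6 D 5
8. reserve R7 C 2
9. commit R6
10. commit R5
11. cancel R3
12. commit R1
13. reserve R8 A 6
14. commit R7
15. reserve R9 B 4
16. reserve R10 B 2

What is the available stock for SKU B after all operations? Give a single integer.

Answer: 1

Derivation:
Step 1: reserve R1 B 8 -> on_hand[A=49 B=23 C=55 D=56] avail[A=49 B=15 C=55 D=56] open={R1}
Step 2: reserve R2 C 1 -> on_hand[A=49 B=23 C=55 D=56] avail[A=49 B=15 C=54 D=56] open={R1,R2}
Step 3: reserve R3 D 9 -> on_hand[A=49 B=23 C=55 D=56] avail[A=49 B=15 C=54 D=47] open={R1,R2,R3}
Step 4: reserve R4 B 8 -> on_hand[A=49 B=23 C=55 D=56] avail[A=49 B=7 C=54 D=47] open={R1,R2,R3,R4}
Step 5: reserve R5 A 6 -> on_hand[A=49 B=23 C=55 D=56] avail[A=43 B=7 C=54 D=47] open={R1,R2,R3,R4,R5}
Step 6: commit R2 -> on_hand[A=49 B=23 C=54 D=56] avail[A=43 B=7 C=54 D=47] open={R1,R3,R4,R5}
Step 7: reserve R6 D 5 -> on_hand[A=49 B=23 C=54 D=56] avail[A=43 B=7 C=54 D=42] open={R1,R3,R4,R5,R6}
Step 8: reserve R7 C 2 -> on_hand[A=49 B=23 C=54 D=56] avail[A=43 B=7 C=52 D=42] open={R1,R3,R4,R5,R6,R7}
Step 9: commit R6 -> on_hand[A=49 B=23 C=54 D=51] avail[A=43 B=7 C=52 D=42] open={R1,R3,R4,R5,R7}
Step 10: commit R5 -> on_hand[A=43 B=23 C=54 D=51] avail[A=43 B=7 C=52 D=42] open={R1,R3,R4,R7}
Step 11: cancel R3 -> on_hand[A=43 B=23 C=54 D=51] avail[A=43 B=7 C=52 D=51] open={R1,R4,R7}
Step 12: commit R1 -> on_hand[A=43 B=15 C=54 D=51] avail[A=43 B=7 C=52 D=51] open={R4,R7}
Step 13: reserve R8 A 6 -> on_hand[A=43 B=15 C=54 D=51] avail[A=37 B=7 C=52 D=51] open={R4,R7,R8}
Step 14: commit R7 -> on_hand[A=43 B=15 C=52 D=51] avail[A=37 B=7 C=52 D=51] open={R4,R8}
Step 15: reserve R9 B 4 -> on_hand[A=43 B=15 C=52 D=51] avail[A=37 B=3 C=52 D=51] open={R4,R8,R9}
Step 16: reserve R10 B 2 -> on_hand[A=43 B=15 C=52 D=51] avail[A=37 B=1 C=52 D=51] open={R10,R4,R8,R9}
Final available[B] = 1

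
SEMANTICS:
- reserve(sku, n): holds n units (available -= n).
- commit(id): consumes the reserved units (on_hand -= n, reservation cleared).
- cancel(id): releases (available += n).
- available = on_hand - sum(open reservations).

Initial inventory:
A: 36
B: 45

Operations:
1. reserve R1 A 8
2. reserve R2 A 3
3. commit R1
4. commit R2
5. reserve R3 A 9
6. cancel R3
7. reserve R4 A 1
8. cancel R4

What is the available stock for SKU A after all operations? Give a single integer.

Answer: 25

Derivation:
Step 1: reserve R1 A 8 -> on_hand[A=36 B=45] avail[A=28 B=45] open={R1}
Step 2: reserve R2 A 3 -> on_hand[A=36 B=45] avail[A=25 B=45] open={R1,R2}
Step 3: commit R1 -> on_hand[A=28 B=45] avail[A=25 B=45] open={R2}
Step 4: commit R2 -> on_hand[A=25 B=45] avail[A=25 B=45] open={}
Step 5: reserve R3 A 9 -> on_hand[A=25 B=45] avail[A=16 B=45] open={R3}
Step 6: cancel R3 -> on_hand[A=25 B=45] avail[A=25 B=45] open={}
Step 7: reserve R4 A 1 -> on_hand[A=25 B=45] avail[A=24 B=45] open={R4}
Step 8: cancel R4 -> on_hand[A=25 B=45] avail[A=25 B=45] open={}
Final available[A] = 25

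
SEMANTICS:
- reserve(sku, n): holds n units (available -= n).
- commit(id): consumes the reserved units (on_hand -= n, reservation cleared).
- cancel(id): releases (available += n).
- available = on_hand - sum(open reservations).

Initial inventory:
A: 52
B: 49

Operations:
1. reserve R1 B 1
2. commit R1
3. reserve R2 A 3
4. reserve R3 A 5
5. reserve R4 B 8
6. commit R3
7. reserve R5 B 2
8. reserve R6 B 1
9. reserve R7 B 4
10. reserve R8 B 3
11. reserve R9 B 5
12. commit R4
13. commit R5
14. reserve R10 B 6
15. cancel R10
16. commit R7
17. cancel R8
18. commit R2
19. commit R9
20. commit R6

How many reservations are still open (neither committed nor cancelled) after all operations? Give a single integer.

Step 1: reserve R1 B 1 -> on_hand[A=52 B=49] avail[A=52 B=48] open={R1}
Step 2: commit R1 -> on_hand[A=52 B=48] avail[A=52 B=48] open={}
Step 3: reserve R2 A 3 -> on_hand[A=52 B=48] avail[A=49 B=48] open={R2}
Step 4: reserve R3 A 5 -> on_hand[A=52 B=48] avail[A=44 B=48] open={R2,R3}
Step 5: reserve R4 B 8 -> on_hand[A=52 B=48] avail[A=44 B=40] open={R2,R3,R4}
Step 6: commit R3 -> on_hand[A=47 B=48] avail[A=44 B=40] open={R2,R4}
Step 7: reserve R5 B 2 -> on_hand[A=47 B=48] avail[A=44 B=38] open={R2,R4,R5}
Step 8: reserve R6 B 1 -> on_hand[A=47 B=48] avail[A=44 B=37] open={R2,R4,R5,R6}
Step 9: reserve R7 B 4 -> on_hand[A=47 B=48] avail[A=44 B=33] open={R2,R4,R5,R6,R7}
Step 10: reserve R8 B 3 -> on_hand[A=47 B=48] avail[A=44 B=30] open={R2,R4,R5,R6,R7,R8}
Step 11: reserve R9 B 5 -> on_hand[A=47 B=48] avail[A=44 B=25] open={R2,R4,R5,R6,R7,R8,R9}
Step 12: commit R4 -> on_hand[A=47 B=40] avail[A=44 B=25] open={R2,R5,R6,R7,R8,R9}
Step 13: commit R5 -> on_hand[A=47 B=38] avail[A=44 B=25] open={R2,R6,R7,R8,R9}
Step 14: reserve R10 B 6 -> on_hand[A=47 B=38] avail[A=44 B=19] open={R10,R2,R6,R7,R8,R9}
Step 15: cancel R10 -> on_hand[A=47 B=38] avail[A=44 B=25] open={R2,R6,R7,R8,R9}
Step 16: commit R7 -> on_hand[A=47 B=34] avail[A=44 B=25] open={R2,R6,R8,R9}
Step 17: cancel R8 -> on_hand[A=47 B=34] avail[A=44 B=28] open={R2,R6,R9}
Step 18: commit R2 -> on_hand[A=44 B=34] avail[A=44 B=28] open={R6,R9}
Step 19: commit R9 -> on_hand[A=44 B=29] avail[A=44 B=28] open={R6}
Step 20: commit R6 -> on_hand[A=44 B=28] avail[A=44 B=28] open={}
Open reservations: [] -> 0

Answer: 0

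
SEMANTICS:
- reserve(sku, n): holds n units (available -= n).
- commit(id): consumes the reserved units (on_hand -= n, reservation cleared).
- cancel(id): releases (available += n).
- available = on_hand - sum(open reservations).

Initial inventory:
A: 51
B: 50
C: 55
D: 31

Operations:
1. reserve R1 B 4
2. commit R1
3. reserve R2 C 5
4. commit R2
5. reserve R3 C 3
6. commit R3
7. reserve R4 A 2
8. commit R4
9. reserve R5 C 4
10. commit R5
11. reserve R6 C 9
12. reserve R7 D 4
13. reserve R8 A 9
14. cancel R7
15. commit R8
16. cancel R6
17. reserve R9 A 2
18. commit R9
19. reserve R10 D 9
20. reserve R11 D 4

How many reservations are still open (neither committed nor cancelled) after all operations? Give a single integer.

Step 1: reserve R1 B 4 -> on_hand[A=51 B=50 C=55 D=31] avail[A=51 B=46 C=55 D=31] open={R1}
Step 2: commit R1 -> on_hand[A=51 B=46 C=55 D=31] avail[A=51 B=46 C=55 D=31] open={}
Step 3: reserve R2 C 5 -> on_hand[A=51 B=46 C=55 D=31] avail[A=51 B=46 C=50 D=31] open={R2}
Step 4: commit R2 -> on_hand[A=51 B=46 C=50 D=31] avail[A=51 B=46 C=50 D=31] open={}
Step 5: reserve R3 C 3 -> on_hand[A=51 B=46 C=50 D=31] avail[A=51 B=46 C=47 D=31] open={R3}
Step 6: commit R3 -> on_hand[A=51 B=46 C=47 D=31] avail[A=51 B=46 C=47 D=31] open={}
Step 7: reserve R4 A 2 -> on_hand[A=51 B=46 C=47 D=31] avail[A=49 B=46 C=47 D=31] open={R4}
Step 8: commit R4 -> on_hand[A=49 B=46 C=47 D=31] avail[A=49 B=46 C=47 D=31] open={}
Step 9: reserve R5 C 4 -> on_hand[A=49 B=46 C=47 D=31] avail[A=49 B=46 C=43 D=31] open={R5}
Step 10: commit R5 -> on_hand[A=49 B=46 C=43 D=31] avail[A=49 B=46 C=43 D=31] open={}
Step 11: reserve R6 C 9 -> on_hand[A=49 B=46 C=43 D=31] avail[A=49 B=46 C=34 D=31] open={R6}
Step 12: reserve R7 D 4 -> on_hand[A=49 B=46 C=43 D=31] avail[A=49 B=46 C=34 D=27] open={R6,R7}
Step 13: reserve R8 A 9 -> on_hand[A=49 B=46 C=43 D=31] avail[A=40 B=46 C=34 D=27] open={R6,R7,R8}
Step 14: cancel R7 -> on_hand[A=49 B=46 C=43 D=31] avail[A=40 B=46 C=34 D=31] open={R6,R8}
Step 15: commit R8 -> on_hand[A=40 B=46 C=43 D=31] avail[A=40 B=46 C=34 D=31] open={R6}
Step 16: cancel R6 -> on_hand[A=40 B=46 C=43 D=31] avail[A=40 B=46 C=43 D=31] open={}
Step 17: reserve R9 A 2 -> on_hand[A=40 B=46 C=43 D=31] avail[A=38 B=46 C=43 D=31] open={R9}
Step 18: commit R9 -> on_hand[A=38 B=46 C=43 D=31] avail[A=38 B=46 C=43 D=31] open={}
Step 19: reserve R10 D 9 -> on_hand[A=38 B=46 C=43 D=31] avail[A=38 B=46 C=43 D=22] open={R10}
Step 20: reserve R11 D 4 -> on_hand[A=38 B=46 C=43 D=31] avail[A=38 B=46 C=43 D=18] open={R10,R11}
Open reservations: ['R10', 'R11'] -> 2

Answer: 2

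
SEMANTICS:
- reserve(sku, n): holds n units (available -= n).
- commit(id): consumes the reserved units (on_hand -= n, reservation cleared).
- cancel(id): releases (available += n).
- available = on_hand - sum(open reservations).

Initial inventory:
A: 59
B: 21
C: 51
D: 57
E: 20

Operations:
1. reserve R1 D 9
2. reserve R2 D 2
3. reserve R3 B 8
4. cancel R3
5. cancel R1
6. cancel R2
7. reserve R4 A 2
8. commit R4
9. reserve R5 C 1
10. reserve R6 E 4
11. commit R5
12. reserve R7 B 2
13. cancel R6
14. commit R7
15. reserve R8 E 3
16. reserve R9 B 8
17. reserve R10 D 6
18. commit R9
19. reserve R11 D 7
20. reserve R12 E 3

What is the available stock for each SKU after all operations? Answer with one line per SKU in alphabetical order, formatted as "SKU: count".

Step 1: reserve R1 D 9 -> on_hand[A=59 B=21 C=51 D=57 E=20] avail[A=59 B=21 C=51 D=48 E=20] open={R1}
Step 2: reserve R2 D 2 -> on_hand[A=59 B=21 C=51 D=57 E=20] avail[A=59 B=21 C=51 D=46 E=20] open={R1,R2}
Step 3: reserve R3 B 8 -> on_hand[A=59 B=21 C=51 D=57 E=20] avail[A=59 B=13 C=51 D=46 E=20] open={R1,R2,R3}
Step 4: cancel R3 -> on_hand[A=59 B=21 C=51 D=57 E=20] avail[A=59 B=21 C=51 D=46 E=20] open={R1,R2}
Step 5: cancel R1 -> on_hand[A=59 B=21 C=51 D=57 E=20] avail[A=59 B=21 C=51 D=55 E=20] open={R2}
Step 6: cancel R2 -> on_hand[A=59 B=21 C=51 D=57 E=20] avail[A=59 B=21 C=51 D=57 E=20] open={}
Step 7: reserve R4 A 2 -> on_hand[A=59 B=21 C=51 D=57 E=20] avail[A=57 B=21 C=51 D=57 E=20] open={R4}
Step 8: commit R4 -> on_hand[A=57 B=21 C=51 D=57 E=20] avail[A=57 B=21 C=51 D=57 E=20] open={}
Step 9: reserve R5 C 1 -> on_hand[A=57 B=21 C=51 D=57 E=20] avail[A=57 B=21 C=50 D=57 E=20] open={R5}
Step 10: reserve R6 E 4 -> on_hand[A=57 B=21 C=51 D=57 E=20] avail[A=57 B=21 C=50 D=57 E=16] open={R5,R6}
Step 11: commit R5 -> on_hand[A=57 B=21 C=50 D=57 E=20] avail[A=57 B=21 C=50 D=57 E=16] open={R6}
Step 12: reserve R7 B 2 -> on_hand[A=57 B=21 C=50 D=57 E=20] avail[A=57 B=19 C=50 D=57 E=16] open={R6,R7}
Step 13: cancel R6 -> on_hand[A=57 B=21 C=50 D=57 E=20] avail[A=57 B=19 C=50 D=57 E=20] open={R7}
Step 14: commit R7 -> on_hand[A=57 B=19 C=50 D=57 E=20] avail[A=57 B=19 C=50 D=57 E=20] open={}
Step 15: reserve R8 E 3 -> on_hand[A=57 B=19 C=50 D=57 E=20] avail[A=57 B=19 C=50 D=57 E=17] open={R8}
Step 16: reserve R9 B 8 -> on_hand[A=57 B=19 C=50 D=57 E=20] avail[A=57 B=11 C=50 D=57 E=17] open={R8,R9}
Step 17: reserve R10 D 6 -> on_hand[A=57 B=19 C=50 D=57 E=20] avail[A=57 B=11 C=50 D=51 E=17] open={R10,R8,R9}
Step 18: commit R9 -> on_hand[A=57 B=11 C=50 D=57 E=20] avail[A=57 B=11 C=50 D=51 E=17] open={R10,R8}
Step 19: reserve R11 D 7 -> on_hand[A=57 B=11 C=50 D=57 E=20] avail[A=57 B=11 C=50 D=44 E=17] open={R10,R11,R8}
Step 20: reserve R12 E 3 -> on_hand[A=57 B=11 C=50 D=57 E=20] avail[A=57 B=11 C=50 D=44 E=14] open={R10,R11,R12,R8}

Answer: A: 57
B: 11
C: 50
D: 44
E: 14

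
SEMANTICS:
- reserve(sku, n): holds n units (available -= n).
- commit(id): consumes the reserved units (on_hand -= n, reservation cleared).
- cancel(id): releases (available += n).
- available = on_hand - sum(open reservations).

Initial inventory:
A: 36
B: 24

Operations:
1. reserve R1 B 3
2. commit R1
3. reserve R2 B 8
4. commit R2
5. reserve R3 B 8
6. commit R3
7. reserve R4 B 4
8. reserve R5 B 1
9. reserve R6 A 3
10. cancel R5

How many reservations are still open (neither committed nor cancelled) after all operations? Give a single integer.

Step 1: reserve R1 B 3 -> on_hand[A=36 B=24] avail[A=36 B=21] open={R1}
Step 2: commit R1 -> on_hand[A=36 B=21] avail[A=36 B=21] open={}
Step 3: reserve R2 B 8 -> on_hand[A=36 B=21] avail[A=36 B=13] open={R2}
Step 4: commit R2 -> on_hand[A=36 B=13] avail[A=36 B=13] open={}
Step 5: reserve R3 B 8 -> on_hand[A=36 B=13] avail[A=36 B=5] open={R3}
Step 6: commit R3 -> on_hand[A=36 B=5] avail[A=36 B=5] open={}
Step 7: reserve R4 B 4 -> on_hand[A=36 B=5] avail[A=36 B=1] open={R4}
Step 8: reserve R5 B 1 -> on_hand[A=36 B=5] avail[A=36 B=0] open={R4,R5}
Step 9: reserve R6 A 3 -> on_hand[A=36 B=5] avail[A=33 B=0] open={R4,R5,R6}
Step 10: cancel R5 -> on_hand[A=36 B=5] avail[A=33 B=1] open={R4,R6}
Open reservations: ['R4', 'R6'] -> 2

Answer: 2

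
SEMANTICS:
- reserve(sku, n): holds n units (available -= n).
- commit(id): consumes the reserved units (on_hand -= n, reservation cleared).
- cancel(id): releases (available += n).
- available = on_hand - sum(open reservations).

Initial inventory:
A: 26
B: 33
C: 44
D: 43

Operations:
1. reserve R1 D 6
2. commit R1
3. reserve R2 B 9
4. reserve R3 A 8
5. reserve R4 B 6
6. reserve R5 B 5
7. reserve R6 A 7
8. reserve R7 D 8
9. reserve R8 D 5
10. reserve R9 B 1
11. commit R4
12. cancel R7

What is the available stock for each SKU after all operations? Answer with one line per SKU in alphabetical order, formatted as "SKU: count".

Step 1: reserve R1 D 6 -> on_hand[A=26 B=33 C=44 D=43] avail[A=26 B=33 C=44 D=37] open={R1}
Step 2: commit R1 -> on_hand[A=26 B=33 C=44 D=37] avail[A=26 B=33 C=44 D=37] open={}
Step 3: reserve R2 B 9 -> on_hand[A=26 B=33 C=44 D=37] avail[A=26 B=24 C=44 D=37] open={R2}
Step 4: reserve R3 A 8 -> on_hand[A=26 B=33 C=44 D=37] avail[A=18 B=24 C=44 D=37] open={R2,R3}
Step 5: reserve R4 B 6 -> on_hand[A=26 B=33 C=44 D=37] avail[A=18 B=18 C=44 D=37] open={R2,R3,R4}
Step 6: reserve R5 B 5 -> on_hand[A=26 B=33 C=44 D=37] avail[A=18 B=13 C=44 D=37] open={R2,R3,R4,R5}
Step 7: reserve R6 A 7 -> on_hand[A=26 B=33 C=44 D=37] avail[A=11 B=13 C=44 D=37] open={R2,R3,R4,R5,R6}
Step 8: reserve R7 D 8 -> on_hand[A=26 B=33 C=44 D=37] avail[A=11 B=13 C=44 D=29] open={R2,R3,R4,R5,R6,R7}
Step 9: reserve R8 D 5 -> on_hand[A=26 B=33 C=44 D=37] avail[A=11 B=13 C=44 D=24] open={R2,R3,R4,R5,R6,R7,R8}
Step 10: reserve R9 B 1 -> on_hand[A=26 B=33 C=44 D=37] avail[A=11 B=12 C=44 D=24] open={R2,R3,R4,R5,R6,R7,R8,R9}
Step 11: commit R4 -> on_hand[A=26 B=27 C=44 D=37] avail[A=11 B=12 C=44 D=24] open={R2,R3,R5,R6,R7,R8,R9}
Step 12: cancel R7 -> on_hand[A=26 B=27 C=44 D=37] avail[A=11 B=12 C=44 D=32] open={R2,R3,R5,R6,R8,R9}

Answer: A: 11
B: 12
C: 44
D: 32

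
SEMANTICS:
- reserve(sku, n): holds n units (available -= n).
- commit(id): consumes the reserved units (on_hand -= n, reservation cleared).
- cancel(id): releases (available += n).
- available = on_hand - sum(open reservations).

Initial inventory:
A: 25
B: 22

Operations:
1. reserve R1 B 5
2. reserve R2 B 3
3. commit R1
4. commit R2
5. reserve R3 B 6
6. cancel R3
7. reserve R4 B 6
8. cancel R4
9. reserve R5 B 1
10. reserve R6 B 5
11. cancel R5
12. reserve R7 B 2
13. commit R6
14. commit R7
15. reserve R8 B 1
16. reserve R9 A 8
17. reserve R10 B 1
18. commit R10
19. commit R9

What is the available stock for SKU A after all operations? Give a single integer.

Step 1: reserve R1 B 5 -> on_hand[A=25 B=22] avail[A=25 B=17] open={R1}
Step 2: reserve R2 B 3 -> on_hand[A=25 B=22] avail[A=25 B=14] open={R1,R2}
Step 3: commit R1 -> on_hand[A=25 B=17] avail[A=25 B=14] open={R2}
Step 4: commit R2 -> on_hand[A=25 B=14] avail[A=25 B=14] open={}
Step 5: reserve R3 B 6 -> on_hand[A=25 B=14] avail[A=25 B=8] open={R3}
Step 6: cancel R3 -> on_hand[A=25 B=14] avail[A=25 B=14] open={}
Step 7: reserve R4 B 6 -> on_hand[A=25 B=14] avail[A=25 B=8] open={R4}
Step 8: cancel R4 -> on_hand[A=25 B=14] avail[A=25 B=14] open={}
Step 9: reserve R5 B 1 -> on_hand[A=25 B=14] avail[A=25 B=13] open={R5}
Step 10: reserve R6 B 5 -> on_hand[A=25 B=14] avail[A=25 B=8] open={R5,R6}
Step 11: cancel R5 -> on_hand[A=25 B=14] avail[A=25 B=9] open={R6}
Step 12: reserve R7 B 2 -> on_hand[A=25 B=14] avail[A=25 B=7] open={R6,R7}
Step 13: commit R6 -> on_hand[A=25 B=9] avail[A=25 B=7] open={R7}
Step 14: commit R7 -> on_hand[A=25 B=7] avail[A=25 B=7] open={}
Step 15: reserve R8 B 1 -> on_hand[A=25 B=7] avail[A=25 B=6] open={R8}
Step 16: reserve R9 A 8 -> on_hand[A=25 B=7] avail[A=17 B=6] open={R8,R9}
Step 17: reserve R10 B 1 -> on_hand[A=25 B=7] avail[A=17 B=5] open={R10,R8,R9}
Step 18: commit R10 -> on_hand[A=25 B=6] avail[A=17 B=5] open={R8,R9}
Step 19: commit R9 -> on_hand[A=17 B=6] avail[A=17 B=5] open={R8}
Final available[A] = 17

Answer: 17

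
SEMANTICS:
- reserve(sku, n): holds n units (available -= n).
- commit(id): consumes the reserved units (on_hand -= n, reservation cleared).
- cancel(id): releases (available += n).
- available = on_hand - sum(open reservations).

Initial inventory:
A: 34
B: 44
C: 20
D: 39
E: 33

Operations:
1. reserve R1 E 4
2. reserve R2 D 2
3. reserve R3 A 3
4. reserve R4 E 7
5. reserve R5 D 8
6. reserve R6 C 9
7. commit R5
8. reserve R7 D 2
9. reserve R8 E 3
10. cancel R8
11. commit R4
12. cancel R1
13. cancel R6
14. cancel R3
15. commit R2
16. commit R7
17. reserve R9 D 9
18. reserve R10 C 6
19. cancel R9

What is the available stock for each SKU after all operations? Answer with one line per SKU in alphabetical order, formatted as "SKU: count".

Step 1: reserve R1 E 4 -> on_hand[A=34 B=44 C=20 D=39 E=33] avail[A=34 B=44 C=20 D=39 E=29] open={R1}
Step 2: reserve R2 D 2 -> on_hand[A=34 B=44 C=20 D=39 E=33] avail[A=34 B=44 C=20 D=37 E=29] open={R1,R2}
Step 3: reserve R3 A 3 -> on_hand[A=34 B=44 C=20 D=39 E=33] avail[A=31 B=44 C=20 D=37 E=29] open={R1,R2,R3}
Step 4: reserve R4 E 7 -> on_hand[A=34 B=44 C=20 D=39 E=33] avail[A=31 B=44 C=20 D=37 E=22] open={R1,R2,R3,R4}
Step 5: reserve R5 D 8 -> on_hand[A=34 B=44 C=20 D=39 E=33] avail[A=31 B=44 C=20 D=29 E=22] open={R1,R2,R3,R4,R5}
Step 6: reserve R6 C 9 -> on_hand[A=34 B=44 C=20 D=39 E=33] avail[A=31 B=44 C=11 D=29 E=22] open={R1,R2,R3,R4,R5,R6}
Step 7: commit R5 -> on_hand[A=34 B=44 C=20 D=31 E=33] avail[A=31 B=44 C=11 D=29 E=22] open={R1,R2,R3,R4,R6}
Step 8: reserve R7 D 2 -> on_hand[A=34 B=44 C=20 D=31 E=33] avail[A=31 B=44 C=11 D=27 E=22] open={R1,R2,R3,R4,R6,R7}
Step 9: reserve R8 E 3 -> on_hand[A=34 B=44 C=20 D=31 E=33] avail[A=31 B=44 C=11 D=27 E=19] open={R1,R2,R3,R4,R6,R7,R8}
Step 10: cancel R8 -> on_hand[A=34 B=44 C=20 D=31 E=33] avail[A=31 B=44 C=11 D=27 E=22] open={R1,R2,R3,R4,R6,R7}
Step 11: commit R4 -> on_hand[A=34 B=44 C=20 D=31 E=26] avail[A=31 B=44 C=11 D=27 E=22] open={R1,R2,R3,R6,R7}
Step 12: cancel R1 -> on_hand[A=34 B=44 C=20 D=31 E=26] avail[A=31 B=44 C=11 D=27 E=26] open={R2,R3,R6,R7}
Step 13: cancel R6 -> on_hand[A=34 B=44 C=20 D=31 E=26] avail[A=31 B=44 C=20 D=27 E=26] open={R2,R3,R7}
Step 14: cancel R3 -> on_hand[A=34 B=44 C=20 D=31 E=26] avail[A=34 B=44 C=20 D=27 E=26] open={R2,R7}
Step 15: commit R2 -> on_hand[A=34 B=44 C=20 D=29 E=26] avail[A=34 B=44 C=20 D=27 E=26] open={R7}
Step 16: commit R7 -> on_hand[A=34 B=44 C=20 D=27 E=26] avail[A=34 B=44 C=20 D=27 E=26] open={}
Step 17: reserve R9 D 9 -> on_hand[A=34 B=44 C=20 D=27 E=26] avail[A=34 B=44 C=20 D=18 E=26] open={R9}
Step 18: reserve R10 C 6 -> on_hand[A=34 B=44 C=20 D=27 E=26] avail[A=34 B=44 C=14 D=18 E=26] open={R10,R9}
Step 19: cancel R9 -> on_hand[A=34 B=44 C=20 D=27 E=26] avail[A=34 B=44 C=14 D=27 E=26] open={R10}

Answer: A: 34
B: 44
C: 14
D: 27
E: 26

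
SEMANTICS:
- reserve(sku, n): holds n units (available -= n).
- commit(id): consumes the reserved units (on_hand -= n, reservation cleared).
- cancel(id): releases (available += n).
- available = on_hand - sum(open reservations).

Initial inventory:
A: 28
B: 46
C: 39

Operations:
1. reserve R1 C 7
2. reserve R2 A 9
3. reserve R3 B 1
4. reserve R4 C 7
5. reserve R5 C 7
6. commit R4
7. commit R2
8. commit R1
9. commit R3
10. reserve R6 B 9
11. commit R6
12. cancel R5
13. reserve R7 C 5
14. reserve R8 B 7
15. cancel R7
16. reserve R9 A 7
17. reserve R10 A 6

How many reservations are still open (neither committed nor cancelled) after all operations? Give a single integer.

Answer: 3

Derivation:
Step 1: reserve R1 C 7 -> on_hand[A=28 B=46 C=39] avail[A=28 B=46 C=32] open={R1}
Step 2: reserve R2 A 9 -> on_hand[A=28 B=46 C=39] avail[A=19 B=46 C=32] open={R1,R2}
Step 3: reserve R3 B 1 -> on_hand[A=28 B=46 C=39] avail[A=19 B=45 C=32] open={R1,R2,R3}
Step 4: reserve R4 C 7 -> on_hand[A=28 B=46 C=39] avail[A=19 B=45 C=25] open={R1,R2,R3,R4}
Step 5: reserve R5 C 7 -> on_hand[A=28 B=46 C=39] avail[A=19 B=45 C=18] open={R1,R2,R3,R4,R5}
Step 6: commit R4 -> on_hand[A=28 B=46 C=32] avail[A=19 B=45 C=18] open={R1,R2,R3,R5}
Step 7: commit R2 -> on_hand[A=19 B=46 C=32] avail[A=19 B=45 C=18] open={R1,R3,R5}
Step 8: commit R1 -> on_hand[A=19 B=46 C=25] avail[A=19 B=45 C=18] open={R3,R5}
Step 9: commit R3 -> on_hand[A=19 B=45 C=25] avail[A=19 B=45 C=18] open={R5}
Step 10: reserve R6 B 9 -> on_hand[A=19 B=45 C=25] avail[A=19 B=36 C=18] open={R5,R6}
Step 11: commit R6 -> on_hand[A=19 B=36 C=25] avail[A=19 B=36 C=18] open={R5}
Step 12: cancel R5 -> on_hand[A=19 B=36 C=25] avail[A=19 B=36 C=25] open={}
Step 13: reserve R7 C 5 -> on_hand[A=19 B=36 C=25] avail[A=19 B=36 C=20] open={R7}
Step 14: reserve R8 B 7 -> on_hand[A=19 B=36 C=25] avail[A=19 B=29 C=20] open={R7,R8}
Step 15: cancel R7 -> on_hand[A=19 B=36 C=25] avail[A=19 B=29 C=25] open={R8}
Step 16: reserve R9 A 7 -> on_hand[A=19 B=36 C=25] avail[A=12 B=29 C=25] open={R8,R9}
Step 17: reserve R10 A 6 -> on_hand[A=19 B=36 C=25] avail[A=6 B=29 C=25] open={R10,R8,R9}
Open reservations: ['R10', 'R8', 'R9'] -> 3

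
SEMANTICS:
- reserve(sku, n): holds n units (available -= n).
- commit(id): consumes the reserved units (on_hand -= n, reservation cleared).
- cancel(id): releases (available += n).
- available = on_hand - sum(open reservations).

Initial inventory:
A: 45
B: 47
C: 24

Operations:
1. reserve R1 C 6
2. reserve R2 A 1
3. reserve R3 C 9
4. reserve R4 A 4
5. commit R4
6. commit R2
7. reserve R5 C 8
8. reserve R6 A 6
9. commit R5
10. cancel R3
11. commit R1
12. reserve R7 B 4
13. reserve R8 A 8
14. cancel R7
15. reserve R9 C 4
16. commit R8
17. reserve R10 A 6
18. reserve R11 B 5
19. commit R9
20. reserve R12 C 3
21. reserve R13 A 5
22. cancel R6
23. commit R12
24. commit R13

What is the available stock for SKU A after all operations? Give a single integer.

Step 1: reserve R1 C 6 -> on_hand[A=45 B=47 C=24] avail[A=45 B=47 C=18] open={R1}
Step 2: reserve R2 A 1 -> on_hand[A=45 B=47 C=24] avail[A=44 B=47 C=18] open={R1,R2}
Step 3: reserve R3 C 9 -> on_hand[A=45 B=47 C=24] avail[A=44 B=47 C=9] open={R1,R2,R3}
Step 4: reserve R4 A 4 -> on_hand[A=45 B=47 C=24] avail[A=40 B=47 C=9] open={R1,R2,R3,R4}
Step 5: commit R4 -> on_hand[A=41 B=47 C=24] avail[A=40 B=47 C=9] open={R1,R2,R3}
Step 6: commit R2 -> on_hand[A=40 B=47 C=24] avail[A=40 B=47 C=9] open={R1,R3}
Step 7: reserve R5 C 8 -> on_hand[A=40 B=47 C=24] avail[A=40 B=47 C=1] open={R1,R3,R5}
Step 8: reserve R6 A 6 -> on_hand[A=40 B=47 C=24] avail[A=34 B=47 C=1] open={R1,R3,R5,R6}
Step 9: commit R5 -> on_hand[A=40 B=47 C=16] avail[A=34 B=47 C=1] open={R1,R3,R6}
Step 10: cancel R3 -> on_hand[A=40 B=47 C=16] avail[A=34 B=47 C=10] open={R1,R6}
Step 11: commit R1 -> on_hand[A=40 B=47 C=10] avail[A=34 B=47 C=10] open={R6}
Step 12: reserve R7 B 4 -> on_hand[A=40 B=47 C=10] avail[A=34 B=43 C=10] open={R6,R7}
Step 13: reserve R8 A 8 -> on_hand[A=40 B=47 C=10] avail[A=26 B=43 C=10] open={R6,R7,R8}
Step 14: cancel R7 -> on_hand[A=40 B=47 C=10] avail[A=26 B=47 C=10] open={R6,R8}
Step 15: reserve R9 C 4 -> on_hand[A=40 B=47 C=10] avail[A=26 B=47 C=6] open={R6,R8,R9}
Step 16: commit R8 -> on_hand[A=32 B=47 C=10] avail[A=26 B=47 C=6] open={R6,R9}
Step 17: reserve R10 A 6 -> on_hand[A=32 B=47 C=10] avail[A=20 B=47 C=6] open={R10,R6,R9}
Step 18: reserve R11 B 5 -> on_hand[A=32 B=47 C=10] avail[A=20 B=42 C=6] open={R10,R11,R6,R9}
Step 19: commit R9 -> on_hand[A=32 B=47 C=6] avail[A=20 B=42 C=6] open={R10,R11,R6}
Step 20: reserve R12 C 3 -> on_hand[A=32 B=47 C=6] avail[A=20 B=42 C=3] open={R10,R11,R12,R6}
Step 21: reserve R13 A 5 -> on_hand[A=32 B=47 C=6] avail[A=15 B=42 C=3] open={R10,R11,R12,R13,R6}
Step 22: cancel R6 -> on_hand[A=32 B=47 C=6] avail[A=21 B=42 C=3] open={R10,R11,R12,R13}
Step 23: commit R12 -> on_hand[A=32 B=47 C=3] avail[A=21 B=42 C=3] open={R10,R11,R13}
Step 24: commit R13 -> on_hand[A=27 B=47 C=3] avail[A=21 B=42 C=3] open={R10,R11}
Final available[A] = 21

Answer: 21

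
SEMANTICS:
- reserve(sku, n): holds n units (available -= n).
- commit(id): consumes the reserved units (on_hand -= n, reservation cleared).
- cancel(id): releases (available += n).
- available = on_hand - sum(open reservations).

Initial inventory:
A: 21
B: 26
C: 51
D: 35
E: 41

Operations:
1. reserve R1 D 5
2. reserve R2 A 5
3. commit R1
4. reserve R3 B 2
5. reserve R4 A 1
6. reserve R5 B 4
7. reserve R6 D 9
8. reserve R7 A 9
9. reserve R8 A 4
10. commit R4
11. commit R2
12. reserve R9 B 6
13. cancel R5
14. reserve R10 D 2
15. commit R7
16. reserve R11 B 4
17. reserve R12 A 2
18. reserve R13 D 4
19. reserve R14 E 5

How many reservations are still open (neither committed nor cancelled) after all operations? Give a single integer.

Step 1: reserve R1 D 5 -> on_hand[A=21 B=26 C=51 D=35 E=41] avail[A=21 B=26 C=51 D=30 E=41] open={R1}
Step 2: reserve R2 A 5 -> on_hand[A=21 B=26 C=51 D=35 E=41] avail[A=16 B=26 C=51 D=30 E=41] open={R1,R2}
Step 3: commit R1 -> on_hand[A=21 B=26 C=51 D=30 E=41] avail[A=16 B=26 C=51 D=30 E=41] open={R2}
Step 4: reserve R3 B 2 -> on_hand[A=21 B=26 C=51 D=30 E=41] avail[A=16 B=24 C=51 D=30 E=41] open={R2,R3}
Step 5: reserve R4 A 1 -> on_hand[A=21 B=26 C=51 D=30 E=41] avail[A=15 B=24 C=51 D=30 E=41] open={R2,R3,R4}
Step 6: reserve R5 B 4 -> on_hand[A=21 B=26 C=51 D=30 E=41] avail[A=15 B=20 C=51 D=30 E=41] open={R2,R3,R4,R5}
Step 7: reserve R6 D 9 -> on_hand[A=21 B=26 C=51 D=30 E=41] avail[A=15 B=20 C=51 D=21 E=41] open={R2,R3,R4,R5,R6}
Step 8: reserve R7 A 9 -> on_hand[A=21 B=26 C=51 D=30 E=41] avail[A=6 B=20 C=51 D=21 E=41] open={R2,R3,R4,R5,R6,R7}
Step 9: reserve R8 A 4 -> on_hand[A=21 B=26 C=51 D=30 E=41] avail[A=2 B=20 C=51 D=21 E=41] open={R2,R3,R4,R5,R6,R7,R8}
Step 10: commit R4 -> on_hand[A=20 B=26 C=51 D=30 E=41] avail[A=2 B=20 C=51 D=21 E=41] open={R2,R3,R5,R6,R7,R8}
Step 11: commit R2 -> on_hand[A=15 B=26 C=51 D=30 E=41] avail[A=2 B=20 C=51 D=21 E=41] open={R3,R5,R6,R7,R8}
Step 12: reserve R9 B 6 -> on_hand[A=15 B=26 C=51 D=30 E=41] avail[A=2 B=14 C=51 D=21 E=41] open={R3,R5,R6,R7,R8,R9}
Step 13: cancel R5 -> on_hand[A=15 B=26 C=51 D=30 E=41] avail[A=2 B=18 C=51 D=21 E=41] open={R3,R6,R7,R8,R9}
Step 14: reserve R10 D 2 -> on_hand[A=15 B=26 C=51 D=30 E=41] avail[A=2 B=18 C=51 D=19 E=41] open={R10,R3,R6,R7,R8,R9}
Step 15: commit R7 -> on_hand[A=6 B=26 C=51 D=30 E=41] avail[A=2 B=18 C=51 D=19 E=41] open={R10,R3,R6,R8,R9}
Step 16: reserve R11 B 4 -> on_hand[A=6 B=26 C=51 D=30 E=41] avail[A=2 B=14 C=51 D=19 E=41] open={R10,R11,R3,R6,R8,R9}
Step 17: reserve R12 A 2 -> on_hand[A=6 B=26 C=51 D=30 E=41] avail[A=0 B=14 C=51 D=19 E=41] open={R10,R11,R12,R3,R6,R8,R9}
Step 18: reserve R13 D 4 -> on_hand[A=6 B=26 C=51 D=30 E=41] avail[A=0 B=14 C=51 D=15 E=41] open={R10,R11,R12,R13,R3,R6,R8,R9}
Step 19: reserve R14 E 5 -> on_hand[A=6 B=26 C=51 D=30 E=41] avail[A=0 B=14 C=51 D=15 E=36] open={R10,R11,R12,R13,R14,R3,R6,R8,R9}
Open reservations: ['R10', 'R11', 'R12', 'R13', 'R14', 'R3', 'R6', 'R8', 'R9'] -> 9

Answer: 9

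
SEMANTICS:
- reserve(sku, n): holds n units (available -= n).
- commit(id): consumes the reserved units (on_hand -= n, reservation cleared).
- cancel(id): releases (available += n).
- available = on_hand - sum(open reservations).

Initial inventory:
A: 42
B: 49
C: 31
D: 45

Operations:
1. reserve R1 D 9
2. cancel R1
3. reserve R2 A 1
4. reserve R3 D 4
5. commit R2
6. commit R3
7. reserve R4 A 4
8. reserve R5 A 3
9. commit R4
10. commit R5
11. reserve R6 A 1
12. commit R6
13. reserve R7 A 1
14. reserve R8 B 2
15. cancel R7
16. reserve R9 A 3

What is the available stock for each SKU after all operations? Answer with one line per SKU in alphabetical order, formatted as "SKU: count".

Step 1: reserve R1 D 9 -> on_hand[A=42 B=49 C=31 D=45] avail[A=42 B=49 C=31 D=36] open={R1}
Step 2: cancel R1 -> on_hand[A=42 B=49 C=31 D=45] avail[A=42 B=49 C=31 D=45] open={}
Step 3: reserve R2 A 1 -> on_hand[A=42 B=49 C=31 D=45] avail[A=41 B=49 C=31 D=45] open={R2}
Step 4: reserve R3 D 4 -> on_hand[A=42 B=49 C=31 D=45] avail[A=41 B=49 C=31 D=41] open={R2,R3}
Step 5: commit R2 -> on_hand[A=41 B=49 C=31 D=45] avail[A=41 B=49 C=31 D=41] open={R3}
Step 6: commit R3 -> on_hand[A=41 B=49 C=31 D=41] avail[A=41 B=49 C=31 D=41] open={}
Step 7: reserve R4 A 4 -> on_hand[A=41 B=49 C=31 D=41] avail[A=37 B=49 C=31 D=41] open={R4}
Step 8: reserve R5 A 3 -> on_hand[A=41 B=49 C=31 D=41] avail[A=34 B=49 C=31 D=41] open={R4,R5}
Step 9: commit R4 -> on_hand[A=37 B=49 C=31 D=41] avail[A=34 B=49 C=31 D=41] open={R5}
Step 10: commit R5 -> on_hand[A=34 B=49 C=31 D=41] avail[A=34 B=49 C=31 D=41] open={}
Step 11: reserve R6 A 1 -> on_hand[A=34 B=49 C=31 D=41] avail[A=33 B=49 C=31 D=41] open={R6}
Step 12: commit R6 -> on_hand[A=33 B=49 C=31 D=41] avail[A=33 B=49 C=31 D=41] open={}
Step 13: reserve R7 A 1 -> on_hand[A=33 B=49 C=31 D=41] avail[A=32 B=49 C=31 D=41] open={R7}
Step 14: reserve R8 B 2 -> on_hand[A=33 B=49 C=31 D=41] avail[A=32 B=47 C=31 D=41] open={R7,R8}
Step 15: cancel R7 -> on_hand[A=33 B=49 C=31 D=41] avail[A=33 B=47 C=31 D=41] open={R8}
Step 16: reserve R9 A 3 -> on_hand[A=33 B=49 C=31 D=41] avail[A=30 B=47 C=31 D=41] open={R8,R9}

Answer: A: 30
B: 47
C: 31
D: 41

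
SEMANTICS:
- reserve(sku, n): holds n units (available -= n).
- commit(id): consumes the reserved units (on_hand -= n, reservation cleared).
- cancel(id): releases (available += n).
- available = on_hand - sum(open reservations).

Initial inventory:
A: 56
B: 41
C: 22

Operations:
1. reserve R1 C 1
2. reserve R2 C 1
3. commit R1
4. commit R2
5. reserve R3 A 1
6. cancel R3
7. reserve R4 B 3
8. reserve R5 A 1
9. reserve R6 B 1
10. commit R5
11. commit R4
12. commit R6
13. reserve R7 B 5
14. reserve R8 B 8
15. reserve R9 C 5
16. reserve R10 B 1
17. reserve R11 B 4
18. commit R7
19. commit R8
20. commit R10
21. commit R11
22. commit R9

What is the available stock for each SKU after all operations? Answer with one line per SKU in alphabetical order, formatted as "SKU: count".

Step 1: reserve R1 C 1 -> on_hand[A=56 B=41 C=22] avail[A=56 B=41 C=21] open={R1}
Step 2: reserve R2 C 1 -> on_hand[A=56 B=41 C=22] avail[A=56 B=41 C=20] open={R1,R2}
Step 3: commit R1 -> on_hand[A=56 B=41 C=21] avail[A=56 B=41 C=20] open={R2}
Step 4: commit R2 -> on_hand[A=56 B=41 C=20] avail[A=56 B=41 C=20] open={}
Step 5: reserve R3 A 1 -> on_hand[A=56 B=41 C=20] avail[A=55 B=41 C=20] open={R3}
Step 6: cancel R3 -> on_hand[A=56 B=41 C=20] avail[A=56 B=41 C=20] open={}
Step 7: reserve R4 B 3 -> on_hand[A=56 B=41 C=20] avail[A=56 B=38 C=20] open={R4}
Step 8: reserve R5 A 1 -> on_hand[A=56 B=41 C=20] avail[A=55 B=38 C=20] open={R4,R5}
Step 9: reserve R6 B 1 -> on_hand[A=56 B=41 C=20] avail[A=55 B=37 C=20] open={R4,R5,R6}
Step 10: commit R5 -> on_hand[A=55 B=41 C=20] avail[A=55 B=37 C=20] open={R4,R6}
Step 11: commit R4 -> on_hand[A=55 B=38 C=20] avail[A=55 B=37 C=20] open={R6}
Step 12: commit R6 -> on_hand[A=55 B=37 C=20] avail[A=55 B=37 C=20] open={}
Step 13: reserve R7 B 5 -> on_hand[A=55 B=37 C=20] avail[A=55 B=32 C=20] open={R7}
Step 14: reserve R8 B 8 -> on_hand[A=55 B=37 C=20] avail[A=55 B=24 C=20] open={R7,R8}
Step 15: reserve R9 C 5 -> on_hand[A=55 B=37 C=20] avail[A=55 B=24 C=15] open={R7,R8,R9}
Step 16: reserve R10 B 1 -> on_hand[A=55 B=37 C=20] avail[A=55 B=23 C=15] open={R10,R7,R8,R9}
Step 17: reserve R11 B 4 -> on_hand[A=55 B=37 C=20] avail[A=55 B=19 C=15] open={R10,R11,R7,R8,R9}
Step 18: commit R7 -> on_hand[A=55 B=32 C=20] avail[A=55 B=19 C=15] open={R10,R11,R8,R9}
Step 19: commit R8 -> on_hand[A=55 B=24 C=20] avail[A=55 B=19 C=15] open={R10,R11,R9}
Step 20: commit R10 -> on_hand[A=55 B=23 C=20] avail[A=55 B=19 C=15] open={R11,R9}
Step 21: commit R11 -> on_hand[A=55 B=19 C=20] avail[A=55 B=19 C=15] open={R9}
Step 22: commit R9 -> on_hand[A=55 B=19 C=15] avail[A=55 B=19 C=15] open={}

Answer: A: 55
B: 19
C: 15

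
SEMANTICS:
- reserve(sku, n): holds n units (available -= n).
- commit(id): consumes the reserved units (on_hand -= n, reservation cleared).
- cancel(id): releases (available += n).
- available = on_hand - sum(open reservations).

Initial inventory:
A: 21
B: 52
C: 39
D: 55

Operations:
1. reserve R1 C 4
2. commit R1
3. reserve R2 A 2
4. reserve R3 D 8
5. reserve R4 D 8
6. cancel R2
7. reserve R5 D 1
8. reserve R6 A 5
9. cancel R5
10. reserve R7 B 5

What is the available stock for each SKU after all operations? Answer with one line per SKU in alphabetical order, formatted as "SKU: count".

Answer: A: 16
B: 47
C: 35
D: 39

Derivation:
Step 1: reserve R1 C 4 -> on_hand[A=21 B=52 C=39 D=55] avail[A=21 B=52 C=35 D=55] open={R1}
Step 2: commit R1 -> on_hand[A=21 B=52 C=35 D=55] avail[A=21 B=52 C=35 D=55] open={}
Step 3: reserve R2 A 2 -> on_hand[A=21 B=52 C=35 D=55] avail[A=19 B=52 C=35 D=55] open={R2}
Step 4: reserve R3 D 8 -> on_hand[A=21 B=52 C=35 D=55] avail[A=19 B=52 C=35 D=47] open={R2,R3}
Step 5: reserve R4 D 8 -> on_hand[A=21 B=52 C=35 D=55] avail[A=19 B=52 C=35 D=39] open={R2,R3,R4}
Step 6: cancel R2 -> on_hand[A=21 B=52 C=35 D=55] avail[A=21 B=52 C=35 D=39] open={R3,R4}
Step 7: reserve R5 D 1 -> on_hand[A=21 B=52 C=35 D=55] avail[A=21 B=52 C=35 D=38] open={R3,R4,R5}
Step 8: reserve R6 A 5 -> on_hand[A=21 B=52 C=35 D=55] avail[A=16 B=52 C=35 D=38] open={R3,R4,R5,R6}
Step 9: cancel R5 -> on_hand[A=21 B=52 C=35 D=55] avail[A=16 B=52 C=35 D=39] open={R3,R4,R6}
Step 10: reserve R7 B 5 -> on_hand[A=21 B=52 C=35 D=55] avail[A=16 B=47 C=35 D=39] open={R3,R4,R6,R7}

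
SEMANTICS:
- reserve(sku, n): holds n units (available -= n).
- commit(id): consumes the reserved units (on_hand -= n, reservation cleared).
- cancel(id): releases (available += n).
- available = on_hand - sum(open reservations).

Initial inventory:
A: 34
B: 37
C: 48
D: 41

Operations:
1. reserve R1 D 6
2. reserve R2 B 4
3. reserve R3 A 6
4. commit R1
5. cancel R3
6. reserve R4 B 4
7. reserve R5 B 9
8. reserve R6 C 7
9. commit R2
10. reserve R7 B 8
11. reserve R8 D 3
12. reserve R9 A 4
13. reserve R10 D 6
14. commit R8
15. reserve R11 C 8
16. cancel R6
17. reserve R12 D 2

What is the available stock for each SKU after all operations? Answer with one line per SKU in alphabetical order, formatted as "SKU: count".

Answer: A: 30
B: 12
C: 40
D: 24

Derivation:
Step 1: reserve R1 D 6 -> on_hand[A=34 B=37 C=48 D=41] avail[A=34 B=37 C=48 D=35] open={R1}
Step 2: reserve R2 B 4 -> on_hand[A=34 B=37 C=48 D=41] avail[A=34 B=33 C=48 D=35] open={R1,R2}
Step 3: reserve R3 A 6 -> on_hand[A=34 B=37 C=48 D=41] avail[A=28 B=33 C=48 D=35] open={R1,R2,R3}
Step 4: commit R1 -> on_hand[A=34 B=37 C=48 D=35] avail[A=28 B=33 C=48 D=35] open={R2,R3}
Step 5: cancel R3 -> on_hand[A=34 B=37 C=48 D=35] avail[A=34 B=33 C=48 D=35] open={R2}
Step 6: reserve R4 B 4 -> on_hand[A=34 B=37 C=48 D=35] avail[A=34 B=29 C=48 D=35] open={R2,R4}
Step 7: reserve R5 B 9 -> on_hand[A=34 B=37 C=48 D=35] avail[A=34 B=20 C=48 D=35] open={R2,R4,R5}
Step 8: reserve R6 C 7 -> on_hand[A=34 B=37 C=48 D=35] avail[A=34 B=20 C=41 D=35] open={R2,R4,R5,R6}
Step 9: commit R2 -> on_hand[A=34 B=33 C=48 D=35] avail[A=34 B=20 C=41 D=35] open={R4,R5,R6}
Step 10: reserve R7 B 8 -> on_hand[A=34 B=33 C=48 D=35] avail[A=34 B=12 C=41 D=35] open={R4,R5,R6,R7}
Step 11: reserve R8 D 3 -> on_hand[A=34 B=33 C=48 D=35] avail[A=34 B=12 C=41 D=32] open={R4,R5,R6,R7,R8}
Step 12: reserve R9 A 4 -> on_hand[A=34 B=33 C=48 D=35] avail[A=30 B=12 C=41 D=32] open={R4,R5,R6,R7,R8,R9}
Step 13: reserve R10 D 6 -> on_hand[A=34 B=33 C=48 D=35] avail[A=30 B=12 C=41 D=26] open={R10,R4,R5,R6,R7,R8,R9}
Step 14: commit R8 -> on_hand[A=34 B=33 C=48 D=32] avail[A=30 B=12 C=41 D=26] open={R10,R4,R5,R6,R7,R9}
Step 15: reserve R11 C 8 -> on_hand[A=34 B=33 C=48 D=32] avail[A=30 B=12 C=33 D=26] open={R10,R11,R4,R5,R6,R7,R9}
Step 16: cancel R6 -> on_hand[A=34 B=33 C=48 D=32] avail[A=30 B=12 C=40 D=26] open={R10,R11,R4,R5,R7,R9}
Step 17: reserve R12 D 2 -> on_hand[A=34 B=33 C=48 D=32] avail[A=30 B=12 C=40 D=24] open={R10,R11,R12,R4,R5,R7,R9}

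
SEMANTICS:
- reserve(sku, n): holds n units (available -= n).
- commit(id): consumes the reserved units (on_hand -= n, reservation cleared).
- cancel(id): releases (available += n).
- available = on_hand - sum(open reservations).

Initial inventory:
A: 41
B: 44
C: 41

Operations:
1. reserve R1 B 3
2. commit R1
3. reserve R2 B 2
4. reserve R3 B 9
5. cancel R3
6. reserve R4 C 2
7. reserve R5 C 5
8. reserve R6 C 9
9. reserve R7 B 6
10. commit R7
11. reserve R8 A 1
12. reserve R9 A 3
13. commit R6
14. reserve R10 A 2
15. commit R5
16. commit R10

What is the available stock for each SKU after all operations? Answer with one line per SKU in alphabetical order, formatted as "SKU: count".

Answer: A: 35
B: 33
C: 25

Derivation:
Step 1: reserve R1 B 3 -> on_hand[A=41 B=44 C=41] avail[A=41 B=41 C=41] open={R1}
Step 2: commit R1 -> on_hand[A=41 B=41 C=41] avail[A=41 B=41 C=41] open={}
Step 3: reserve R2 B 2 -> on_hand[A=41 B=41 C=41] avail[A=41 B=39 C=41] open={R2}
Step 4: reserve R3 B 9 -> on_hand[A=41 B=41 C=41] avail[A=41 B=30 C=41] open={R2,R3}
Step 5: cancel R3 -> on_hand[A=41 B=41 C=41] avail[A=41 B=39 C=41] open={R2}
Step 6: reserve R4 C 2 -> on_hand[A=41 B=41 C=41] avail[A=41 B=39 C=39] open={R2,R4}
Step 7: reserve R5 C 5 -> on_hand[A=41 B=41 C=41] avail[A=41 B=39 C=34] open={R2,R4,R5}
Step 8: reserve R6 C 9 -> on_hand[A=41 B=41 C=41] avail[A=41 B=39 C=25] open={R2,R4,R5,R6}
Step 9: reserve R7 B 6 -> on_hand[A=41 B=41 C=41] avail[A=41 B=33 C=25] open={R2,R4,R5,R6,R7}
Step 10: commit R7 -> on_hand[A=41 B=35 C=41] avail[A=41 B=33 C=25] open={R2,R4,R5,R6}
Step 11: reserve R8 A 1 -> on_hand[A=41 B=35 C=41] avail[A=40 B=33 C=25] open={R2,R4,R5,R6,R8}
Step 12: reserve R9 A 3 -> on_hand[A=41 B=35 C=41] avail[A=37 B=33 C=25] open={R2,R4,R5,R6,R8,R9}
Step 13: commit R6 -> on_hand[A=41 B=35 C=32] avail[A=37 B=33 C=25] open={R2,R4,R5,R8,R9}
Step 14: reserve R10 A 2 -> on_hand[A=41 B=35 C=32] avail[A=35 B=33 C=25] open={R10,R2,R4,R5,R8,R9}
Step 15: commit R5 -> on_hand[A=41 B=35 C=27] avail[A=35 B=33 C=25] open={R10,R2,R4,R8,R9}
Step 16: commit R10 -> on_hand[A=39 B=35 C=27] avail[A=35 B=33 C=25] open={R2,R4,R8,R9}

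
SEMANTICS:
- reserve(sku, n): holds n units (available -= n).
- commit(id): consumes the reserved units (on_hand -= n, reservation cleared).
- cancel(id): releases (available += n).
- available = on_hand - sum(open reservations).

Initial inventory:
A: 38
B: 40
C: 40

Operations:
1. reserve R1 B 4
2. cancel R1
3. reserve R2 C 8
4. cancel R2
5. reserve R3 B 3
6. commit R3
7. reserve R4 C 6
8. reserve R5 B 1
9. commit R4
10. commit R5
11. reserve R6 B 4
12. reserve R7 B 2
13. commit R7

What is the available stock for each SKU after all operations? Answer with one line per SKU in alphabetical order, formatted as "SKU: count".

Answer: A: 38
B: 30
C: 34

Derivation:
Step 1: reserve R1 B 4 -> on_hand[A=38 B=40 C=40] avail[A=38 B=36 C=40] open={R1}
Step 2: cancel R1 -> on_hand[A=38 B=40 C=40] avail[A=38 B=40 C=40] open={}
Step 3: reserve R2 C 8 -> on_hand[A=38 B=40 C=40] avail[A=38 B=40 C=32] open={R2}
Step 4: cancel R2 -> on_hand[A=38 B=40 C=40] avail[A=38 B=40 C=40] open={}
Step 5: reserve R3 B 3 -> on_hand[A=38 B=40 C=40] avail[A=38 B=37 C=40] open={R3}
Step 6: commit R3 -> on_hand[A=38 B=37 C=40] avail[A=38 B=37 C=40] open={}
Step 7: reserve R4 C 6 -> on_hand[A=38 B=37 C=40] avail[A=38 B=37 C=34] open={R4}
Step 8: reserve R5 B 1 -> on_hand[A=38 B=37 C=40] avail[A=38 B=36 C=34] open={R4,R5}
Step 9: commit R4 -> on_hand[A=38 B=37 C=34] avail[A=38 B=36 C=34] open={R5}
Step 10: commit R5 -> on_hand[A=38 B=36 C=34] avail[A=38 B=36 C=34] open={}
Step 11: reserve R6 B 4 -> on_hand[A=38 B=36 C=34] avail[A=38 B=32 C=34] open={R6}
Step 12: reserve R7 B 2 -> on_hand[A=38 B=36 C=34] avail[A=38 B=30 C=34] open={R6,R7}
Step 13: commit R7 -> on_hand[A=38 B=34 C=34] avail[A=38 B=30 C=34] open={R6}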